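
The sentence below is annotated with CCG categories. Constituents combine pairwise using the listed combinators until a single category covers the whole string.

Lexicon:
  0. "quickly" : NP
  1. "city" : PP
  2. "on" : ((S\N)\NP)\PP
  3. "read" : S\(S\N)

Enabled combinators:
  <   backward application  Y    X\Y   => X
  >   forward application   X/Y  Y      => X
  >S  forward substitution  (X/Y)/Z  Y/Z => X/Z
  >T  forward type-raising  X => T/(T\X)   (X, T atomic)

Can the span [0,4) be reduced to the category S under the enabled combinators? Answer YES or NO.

[0,4] S   <
  [0,3] S\N   <
    [0,1] "quickly" : NP
    [1,3] (S\N)\NP   <
      [1,2] "city" : PP
      [2,3] "on" : ((S\N)\NP)\PP
  [3,4] "read" : S\(S\N)

YES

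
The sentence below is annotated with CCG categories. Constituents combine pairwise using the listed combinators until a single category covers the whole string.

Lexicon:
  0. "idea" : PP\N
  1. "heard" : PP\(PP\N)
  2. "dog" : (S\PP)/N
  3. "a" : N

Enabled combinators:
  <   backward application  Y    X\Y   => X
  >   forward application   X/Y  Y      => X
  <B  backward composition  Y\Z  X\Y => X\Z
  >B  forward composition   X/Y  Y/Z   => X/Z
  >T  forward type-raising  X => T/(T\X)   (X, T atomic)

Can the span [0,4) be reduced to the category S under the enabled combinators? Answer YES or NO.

YES

[0,4] S   <
  [0,2] PP   <
    [0,1] "idea" : PP\N
    [1,2] "heard" : PP\(PP\N)
  [2,4] S\PP   >
    [2,3] "dog" : (S\PP)/N
    [3,4] "a" : N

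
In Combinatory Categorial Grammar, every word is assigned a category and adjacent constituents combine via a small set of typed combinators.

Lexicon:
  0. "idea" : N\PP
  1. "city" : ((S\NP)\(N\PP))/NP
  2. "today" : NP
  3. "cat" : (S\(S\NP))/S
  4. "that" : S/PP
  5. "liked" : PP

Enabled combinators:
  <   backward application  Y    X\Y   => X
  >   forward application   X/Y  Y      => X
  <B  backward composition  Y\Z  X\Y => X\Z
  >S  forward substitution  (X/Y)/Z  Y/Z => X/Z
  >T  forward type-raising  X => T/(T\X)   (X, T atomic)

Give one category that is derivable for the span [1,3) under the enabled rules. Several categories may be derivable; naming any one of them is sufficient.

[0,6] S   <
  [0,3] S\NP   <
    [0,1] "idea" : N\PP
    [1,3] (S\NP)\(N\PP)   >
      [1,2] "city" : ((S\NP)\(N\PP))/NP
      [2,3] "today" : NP
  [3,6] S\(S\NP)   >
    [3,4] "cat" : (S\(S\NP))/S
    [4,6] S   >
      [4,5] "that" : S/PP
      [5,6] "liked" : PP

(S\NP)\(N\PP)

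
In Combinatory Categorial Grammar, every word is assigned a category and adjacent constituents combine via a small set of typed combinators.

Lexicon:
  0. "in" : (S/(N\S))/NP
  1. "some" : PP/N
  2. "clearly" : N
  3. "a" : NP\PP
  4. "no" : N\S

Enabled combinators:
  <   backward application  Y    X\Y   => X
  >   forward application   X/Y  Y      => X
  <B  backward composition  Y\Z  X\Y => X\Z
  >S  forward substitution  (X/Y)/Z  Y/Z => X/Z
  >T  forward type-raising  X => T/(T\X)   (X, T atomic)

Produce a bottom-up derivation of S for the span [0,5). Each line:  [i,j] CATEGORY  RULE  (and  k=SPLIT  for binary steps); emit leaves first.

[0,5] S   >
  [0,4] S/(N\S)   >
    [0,1] "in" : (S/(N\S))/NP
    [1,4] NP   <
      [1,3] PP   >
        [1,2] "some" : PP/N
        [2,3] "clearly" : N
      [3,4] "a" : NP\PP
  [4,5] "no" : N\S

[0,1] (S/(N\S))/NP  lex  "in"
[1,2] PP/N  lex  "some"
[2,3] N  lex  "clearly"
[1,3] PP  >  k=2
[3,4] NP\PP  lex  "a"
[1,4] NP  <  k=3
[0,4] S/(N\S)  >  k=1
[4,5] N\S  lex  "no"
[0,5] S  >  k=4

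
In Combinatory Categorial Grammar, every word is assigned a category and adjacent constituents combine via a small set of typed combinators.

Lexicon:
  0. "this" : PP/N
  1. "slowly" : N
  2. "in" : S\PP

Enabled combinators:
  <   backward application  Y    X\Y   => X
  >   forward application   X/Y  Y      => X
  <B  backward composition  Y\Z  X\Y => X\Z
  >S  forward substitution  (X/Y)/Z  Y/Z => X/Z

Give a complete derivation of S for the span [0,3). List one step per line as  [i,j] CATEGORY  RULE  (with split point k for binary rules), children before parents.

[0,1] PP/N  lex  "this"
[1,2] N  lex  "slowly"
[0,2] PP  >  k=1
[2,3] S\PP  lex  "in"
[0,3] S  <  k=2

[0,3] S   <
  [0,2] PP   >
    [0,1] "this" : PP/N
    [1,2] "slowly" : N
  [2,3] "in" : S\PP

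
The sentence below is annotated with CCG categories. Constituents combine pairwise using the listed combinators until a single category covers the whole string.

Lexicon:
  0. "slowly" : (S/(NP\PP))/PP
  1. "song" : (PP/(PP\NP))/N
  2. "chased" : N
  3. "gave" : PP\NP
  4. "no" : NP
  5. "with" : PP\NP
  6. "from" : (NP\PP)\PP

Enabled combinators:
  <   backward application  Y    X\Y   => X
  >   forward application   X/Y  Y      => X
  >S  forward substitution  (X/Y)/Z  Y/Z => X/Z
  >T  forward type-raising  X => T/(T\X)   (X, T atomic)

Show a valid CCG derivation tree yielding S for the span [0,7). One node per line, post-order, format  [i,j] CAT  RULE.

[0,1] (S/(NP\PP))/PP  lex  "slowly"
[1,2] (PP/(PP\NP))/N  lex  "song"
[2,3] N  lex  "chased"
[1,3] PP/(PP\NP)  >  k=2
[3,4] PP\NP  lex  "gave"
[1,4] PP  >  k=3
[0,4] S/(NP\PP)  >  k=1
[4,5] NP  lex  "no"
[5,6] PP\NP  lex  "with"
[4,6] PP  <  k=5
[6,7] (NP\PP)\PP  lex  "from"
[4,7] NP\PP  <  k=6
[0,7] S  >  k=4

[0,7] S   >
  [0,4] S/(NP\PP)   >
    [0,1] "slowly" : (S/(NP\PP))/PP
    [1,4] PP   >
      [1,3] PP/(PP\NP)   >
        [1,2] "song" : (PP/(PP\NP))/N
        [2,3] "chased" : N
      [3,4] "gave" : PP\NP
  [4,7] NP\PP   <
    [4,6] PP   <
      [4,5] "no" : NP
      [5,6] "with" : PP\NP
    [6,7] "from" : (NP\PP)\PP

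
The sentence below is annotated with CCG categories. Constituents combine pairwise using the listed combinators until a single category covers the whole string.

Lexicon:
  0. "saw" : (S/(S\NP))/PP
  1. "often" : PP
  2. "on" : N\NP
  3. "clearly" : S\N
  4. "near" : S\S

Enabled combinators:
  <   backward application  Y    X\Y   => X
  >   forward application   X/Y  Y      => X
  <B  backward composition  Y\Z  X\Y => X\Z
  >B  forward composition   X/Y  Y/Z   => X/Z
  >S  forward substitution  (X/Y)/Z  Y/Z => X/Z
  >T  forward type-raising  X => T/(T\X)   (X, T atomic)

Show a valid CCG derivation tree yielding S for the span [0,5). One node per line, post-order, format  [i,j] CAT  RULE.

[0,5] S   >
  [0,2] S/(S\NP)   >
    [0,1] "saw" : (S/(S\NP))/PP
    [1,2] "often" : PP
  [2,5] S\NP   <B
    [2,4] S\NP   <B
      [2,3] "on" : N\NP
      [3,4] "clearly" : S\N
    [4,5] "near" : S\S

[0,1] (S/(S\NP))/PP  lex  "saw"
[1,2] PP  lex  "often"
[0,2] S/(S\NP)  >  k=1
[2,3] N\NP  lex  "on"
[3,4] S\N  lex  "clearly"
[2,4] S\NP  <B  k=3
[4,5] S\S  lex  "near"
[2,5] S\NP  <B  k=4
[0,5] S  >  k=2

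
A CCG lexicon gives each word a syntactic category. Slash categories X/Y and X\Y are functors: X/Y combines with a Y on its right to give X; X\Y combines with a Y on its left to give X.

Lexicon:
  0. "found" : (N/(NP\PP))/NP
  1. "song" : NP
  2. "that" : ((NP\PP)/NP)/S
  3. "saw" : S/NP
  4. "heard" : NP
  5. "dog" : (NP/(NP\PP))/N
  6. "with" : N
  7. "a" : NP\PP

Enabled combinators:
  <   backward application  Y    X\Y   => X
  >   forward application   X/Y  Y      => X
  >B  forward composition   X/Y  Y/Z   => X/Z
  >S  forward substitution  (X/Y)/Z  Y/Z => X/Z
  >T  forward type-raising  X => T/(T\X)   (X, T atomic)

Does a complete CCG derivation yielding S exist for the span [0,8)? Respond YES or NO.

NO

(N/(NP\PP))/NP NP ((NP\PP)/NP)/S S/NP NP (NP/(NP\PP))/N N NP\PP
CKY chart[0,8] = {N, N/(NP\NP), N/(N\N), NP/(NP\N), PP/(PP\N), S/(S\N)}; S ∉ chart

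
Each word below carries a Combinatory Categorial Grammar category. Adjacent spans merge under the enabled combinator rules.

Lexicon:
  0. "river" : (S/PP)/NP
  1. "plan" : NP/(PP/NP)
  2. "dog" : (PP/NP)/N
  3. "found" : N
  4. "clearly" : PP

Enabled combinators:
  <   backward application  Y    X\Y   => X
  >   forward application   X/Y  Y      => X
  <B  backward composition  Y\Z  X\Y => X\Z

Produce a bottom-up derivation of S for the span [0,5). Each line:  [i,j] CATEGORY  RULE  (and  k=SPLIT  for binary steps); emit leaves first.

[0,5] S   >
  [0,4] S/PP   >
    [0,1] "river" : (S/PP)/NP
    [1,4] NP   >
      [1,2] "plan" : NP/(PP/NP)
      [2,4] PP/NP   >
        [2,3] "dog" : (PP/NP)/N
        [3,4] "found" : N
  [4,5] "clearly" : PP

[0,1] (S/PP)/NP  lex  "river"
[1,2] NP/(PP/NP)  lex  "plan"
[2,3] (PP/NP)/N  lex  "dog"
[3,4] N  lex  "found"
[2,4] PP/NP  >  k=3
[1,4] NP  >  k=2
[0,4] S/PP  >  k=1
[4,5] PP  lex  "clearly"
[0,5] S  >  k=4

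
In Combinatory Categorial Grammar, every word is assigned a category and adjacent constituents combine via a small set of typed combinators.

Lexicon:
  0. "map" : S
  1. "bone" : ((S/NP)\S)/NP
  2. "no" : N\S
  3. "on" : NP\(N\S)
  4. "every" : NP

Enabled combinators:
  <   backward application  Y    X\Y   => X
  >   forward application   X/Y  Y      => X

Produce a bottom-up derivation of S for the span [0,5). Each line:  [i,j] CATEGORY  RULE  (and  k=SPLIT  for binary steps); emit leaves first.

[0,1] S  lex  "map"
[1,2] ((S/NP)\S)/NP  lex  "bone"
[2,3] N\S  lex  "no"
[3,4] NP\(N\S)  lex  "on"
[2,4] NP  <  k=3
[1,4] (S/NP)\S  >  k=2
[0,4] S/NP  <  k=1
[4,5] NP  lex  "every"
[0,5] S  >  k=4

[0,5] S   >
  [0,4] S/NP   <
    [0,1] "map" : S
    [1,4] (S/NP)\S   >
      [1,2] "bone" : ((S/NP)\S)/NP
      [2,4] NP   <
        [2,3] "no" : N\S
        [3,4] "on" : NP\(N\S)
  [4,5] "every" : NP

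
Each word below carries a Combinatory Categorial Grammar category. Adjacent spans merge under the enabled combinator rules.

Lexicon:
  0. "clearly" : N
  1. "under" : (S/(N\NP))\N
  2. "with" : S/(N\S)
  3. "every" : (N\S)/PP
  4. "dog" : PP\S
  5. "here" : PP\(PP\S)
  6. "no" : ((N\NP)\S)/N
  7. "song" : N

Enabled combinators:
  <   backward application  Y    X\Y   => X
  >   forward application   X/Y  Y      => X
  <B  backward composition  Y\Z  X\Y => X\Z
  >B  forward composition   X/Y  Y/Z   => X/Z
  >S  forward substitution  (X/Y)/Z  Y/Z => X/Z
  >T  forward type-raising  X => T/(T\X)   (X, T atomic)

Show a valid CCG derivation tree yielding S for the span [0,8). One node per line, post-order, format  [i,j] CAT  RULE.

[0,8] S   >
  [0,2] S/(N\NP)   <
    [0,1] "clearly" : N
    [1,2] "under" : (S/(N\NP))\N
  [2,8] N\NP   <
    [2,6] S   >
      [2,4] S/PP   >B
        [2,3] "with" : S/(N\S)
        [3,4] "every" : (N\S)/PP
      [4,6] PP   <
        [4,5] "dog" : PP\S
        [5,6] "here" : PP\(PP\S)
    [6,8] (N\NP)\S   >
      [6,7] "no" : ((N\NP)\S)/N
      [7,8] "song" : N

[0,1] N  lex  "clearly"
[1,2] (S/(N\NP))\N  lex  "under"
[0,2] S/(N\NP)  <  k=1
[2,3] S/(N\S)  lex  "with"
[3,4] (N\S)/PP  lex  "every"
[2,4] S/PP  >B  k=3
[4,5] PP\S  lex  "dog"
[5,6] PP\(PP\S)  lex  "here"
[4,6] PP  <  k=5
[2,6] S  >  k=4
[6,7] ((N\NP)\S)/N  lex  "no"
[7,8] N  lex  "song"
[6,8] (N\NP)\S  >  k=7
[2,8] N\NP  <  k=6
[0,8] S  >  k=2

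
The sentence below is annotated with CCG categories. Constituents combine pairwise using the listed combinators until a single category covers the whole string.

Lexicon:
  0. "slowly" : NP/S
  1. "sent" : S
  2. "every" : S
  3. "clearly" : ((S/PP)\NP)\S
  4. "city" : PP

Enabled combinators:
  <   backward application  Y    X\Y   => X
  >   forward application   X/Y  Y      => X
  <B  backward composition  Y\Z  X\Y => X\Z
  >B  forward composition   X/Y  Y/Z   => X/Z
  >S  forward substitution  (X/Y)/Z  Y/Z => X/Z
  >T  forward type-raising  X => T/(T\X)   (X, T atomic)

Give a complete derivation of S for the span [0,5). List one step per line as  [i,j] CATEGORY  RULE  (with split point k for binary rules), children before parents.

[0,5] S   >
  [0,4] S/PP   <
    [0,2] NP   >
      [0,1] "slowly" : NP/S
      [1,2] "sent" : S
    [2,4] (S/PP)\NP   <
      [2,3] "every" : S
      [3,4] "clearly" : ((S/PP)\NP)\S
  [4,5] "city" : PP

[0,1] NP/S  lex  "slowly"
[1,2] S  lex  "sent"
[0,2] NP  >  k=1
[2,3] S  lex  "every"
[3,4] ((S/PP)\NP)\S  lex  "clearly"
[2,4] (S/PP)\NP  <  k=3
[0,4] S/PP  <  k=2
[4,5] PP  lex  "city"
[0,5] S  >  k=4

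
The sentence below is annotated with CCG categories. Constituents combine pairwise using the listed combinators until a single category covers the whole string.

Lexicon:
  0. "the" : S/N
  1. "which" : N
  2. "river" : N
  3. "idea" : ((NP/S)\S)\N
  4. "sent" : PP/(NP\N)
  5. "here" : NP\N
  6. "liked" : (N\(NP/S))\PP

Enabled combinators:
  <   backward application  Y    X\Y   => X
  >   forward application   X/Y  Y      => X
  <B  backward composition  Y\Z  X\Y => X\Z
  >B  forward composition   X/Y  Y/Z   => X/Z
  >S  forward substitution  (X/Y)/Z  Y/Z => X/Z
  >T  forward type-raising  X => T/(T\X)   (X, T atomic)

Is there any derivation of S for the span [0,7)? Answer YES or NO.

S/N N N ((NP/S)\S)\N PP/(NP\N) NP\N (N\(NP/S))\PP
CKY chart[0,7] = {N, N/(N\N), NP/(NP\N), PP/(PP\N), S/(S\N)}; S ∉ chart

NO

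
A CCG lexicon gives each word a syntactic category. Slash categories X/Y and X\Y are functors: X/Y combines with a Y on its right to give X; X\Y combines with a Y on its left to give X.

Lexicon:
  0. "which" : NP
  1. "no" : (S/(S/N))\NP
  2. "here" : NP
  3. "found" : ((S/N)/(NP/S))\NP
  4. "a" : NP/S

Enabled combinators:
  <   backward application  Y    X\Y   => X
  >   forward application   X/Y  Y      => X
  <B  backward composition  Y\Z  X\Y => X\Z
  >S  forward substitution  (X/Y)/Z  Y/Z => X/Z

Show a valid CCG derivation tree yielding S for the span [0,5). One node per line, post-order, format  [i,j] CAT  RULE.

[0,1] NP  lex  "which"
[1,2] (S/(S/N))\NP  lex  "no"
[0,2] S/(S/N)  <  k=1
[2,3] NP  lex  "here"
[3,4] ((S/N)/(NP/S))\NP  lex  "found"
[2,4] (S/N)/(NP/S)  <  k=3
[4,5] NP/S  lex  "a"
[2,5] S/N  >  k=4
[0,5] S  >  k=2

[0,5] S   >
  [0,2] S/(S/N)   <
    [0,1] "which" : NP
    [1,2] "no" : (S/(S/N))\NP
  [2,5] S/N   >
    [2,4] (S/N)/(NP/S)   <
      [2,3] "here" : NP
      [3,4] "found" : ((S/N)/(NP/S))\NP
    [4,5] "a" : NP/S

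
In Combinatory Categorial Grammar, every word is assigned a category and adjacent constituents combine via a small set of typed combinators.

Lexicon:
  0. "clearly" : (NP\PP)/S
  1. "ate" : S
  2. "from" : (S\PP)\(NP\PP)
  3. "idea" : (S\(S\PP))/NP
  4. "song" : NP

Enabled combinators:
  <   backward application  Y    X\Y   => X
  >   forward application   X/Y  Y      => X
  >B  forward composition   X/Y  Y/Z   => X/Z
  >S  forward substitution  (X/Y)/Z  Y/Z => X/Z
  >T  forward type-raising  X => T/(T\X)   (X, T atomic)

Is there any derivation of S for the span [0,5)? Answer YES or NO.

YES

[0,5] S   <
  [0,3] S\PP   <
    [0,2] NP\PP   >
      [0,1] "clearly" : (NP\PP)/S
      [1,2] "ate" : S
    [2,3] "from" : (S\PP)\(NP\PP)
  [3,5] S\(S\PP)   >
    [3,4] "idea" : (S\(S\PP))/NP
    [4,5] "song" : NP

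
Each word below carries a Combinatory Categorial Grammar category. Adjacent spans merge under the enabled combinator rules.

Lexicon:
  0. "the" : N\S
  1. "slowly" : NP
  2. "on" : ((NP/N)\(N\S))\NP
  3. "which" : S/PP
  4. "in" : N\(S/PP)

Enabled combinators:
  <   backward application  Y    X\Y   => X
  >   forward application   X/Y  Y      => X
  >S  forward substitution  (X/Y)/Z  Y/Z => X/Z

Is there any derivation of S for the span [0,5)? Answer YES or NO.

N\S NP ((NP/N)\(N\S))\NP S/PP N\(S/PP)
CKY chart[0,5] = {NP}; S ∉ chart

NO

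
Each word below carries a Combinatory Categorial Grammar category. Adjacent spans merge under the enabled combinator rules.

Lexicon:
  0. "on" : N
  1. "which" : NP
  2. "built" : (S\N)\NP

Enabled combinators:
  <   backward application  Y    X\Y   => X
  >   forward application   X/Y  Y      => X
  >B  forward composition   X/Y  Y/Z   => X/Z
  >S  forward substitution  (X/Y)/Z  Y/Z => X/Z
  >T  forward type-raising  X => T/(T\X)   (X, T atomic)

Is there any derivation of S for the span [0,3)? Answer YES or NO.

YES

[0,3] S   <
  [0,1] "on" : N
  [1,3] S\N   <
    [1,2] "which" : NP
    [2,3] "built" : (S\N)\NP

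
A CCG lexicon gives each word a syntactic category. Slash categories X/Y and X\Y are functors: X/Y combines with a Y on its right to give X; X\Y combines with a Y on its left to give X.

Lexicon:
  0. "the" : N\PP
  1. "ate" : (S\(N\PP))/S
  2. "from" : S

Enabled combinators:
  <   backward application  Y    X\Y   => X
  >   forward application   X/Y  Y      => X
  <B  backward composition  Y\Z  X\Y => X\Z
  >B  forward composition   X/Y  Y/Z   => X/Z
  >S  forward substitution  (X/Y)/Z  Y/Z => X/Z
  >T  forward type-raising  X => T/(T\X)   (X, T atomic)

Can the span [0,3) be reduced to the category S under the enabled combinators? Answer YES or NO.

YES

[0,3] S   <
  [0,1] "the" : N\PP
  [1,3] S\(N\PP)   >
    [1,2] "ate" : (S\(N\PP))/S
    [2,3] "from" : S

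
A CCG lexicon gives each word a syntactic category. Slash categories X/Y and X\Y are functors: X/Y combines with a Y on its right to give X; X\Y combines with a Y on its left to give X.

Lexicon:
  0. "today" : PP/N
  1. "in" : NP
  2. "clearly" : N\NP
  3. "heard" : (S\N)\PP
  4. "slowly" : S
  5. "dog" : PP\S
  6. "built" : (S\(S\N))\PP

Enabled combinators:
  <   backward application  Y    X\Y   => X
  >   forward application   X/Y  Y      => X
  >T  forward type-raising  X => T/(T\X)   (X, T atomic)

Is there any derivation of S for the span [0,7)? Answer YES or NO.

YES

[0,7] S   <
  [0,4] S\N   <
    [0,3] PP   >
      [0,1] "today" : PP/N
      [1,3] N   <
        [1,2] "in" : NP
        [2,3] "clearly" : N\NP
    [3,4] "heard" : (S\N)\PP
  [4,7] S\(S\N)   <
    [4,6] PP   >
      [4,5] PP/(PP\S)   >T
        [4,5] "slowly" : S
      [5,6] "dog" : PP\S
    [6,7] "built" : (S\(S\N))\PP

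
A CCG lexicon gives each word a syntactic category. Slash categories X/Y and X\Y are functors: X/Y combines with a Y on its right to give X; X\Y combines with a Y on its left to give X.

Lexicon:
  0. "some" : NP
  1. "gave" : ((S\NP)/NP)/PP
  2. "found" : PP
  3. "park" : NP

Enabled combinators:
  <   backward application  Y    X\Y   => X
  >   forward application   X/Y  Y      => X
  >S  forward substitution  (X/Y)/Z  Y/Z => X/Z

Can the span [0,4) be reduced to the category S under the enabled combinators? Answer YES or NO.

[0,4] S   <
  [0,1] "some" : NP
  [1,4] S\NP   >
    [1,3] (S\NP)/NP   >
      [1,2] "gave" : ((S\NP)/NP)/PP
      [2,3] "found" : PP
    [3,4] "park" : NP

YES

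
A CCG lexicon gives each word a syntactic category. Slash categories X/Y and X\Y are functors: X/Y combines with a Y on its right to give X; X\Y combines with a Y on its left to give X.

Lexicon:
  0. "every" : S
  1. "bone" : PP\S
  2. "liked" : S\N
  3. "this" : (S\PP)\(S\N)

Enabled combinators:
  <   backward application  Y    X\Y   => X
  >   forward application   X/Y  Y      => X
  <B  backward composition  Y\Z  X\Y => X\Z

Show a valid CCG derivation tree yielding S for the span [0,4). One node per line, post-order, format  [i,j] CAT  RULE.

[0,1] S  lex  "every"
[1,2] PP\S  lex  "bone"
[0,2] PP  <  k=1
[2,3] S\N  lex  "liked"
[3,4] (S\PP)\(S\N)  lex  "this"
[2,4] S\PP  <  k=3
[0,4] S  <  k=2

[0,4] S   <
  [0,2] PP   <
    [0,1] "every" : S
    [1,2] "bone" : PP\S
  [2,4] S\PP   <
    [2,3] "liked" : S\N
    [3,4] "this" : (S\PP)\(S\N)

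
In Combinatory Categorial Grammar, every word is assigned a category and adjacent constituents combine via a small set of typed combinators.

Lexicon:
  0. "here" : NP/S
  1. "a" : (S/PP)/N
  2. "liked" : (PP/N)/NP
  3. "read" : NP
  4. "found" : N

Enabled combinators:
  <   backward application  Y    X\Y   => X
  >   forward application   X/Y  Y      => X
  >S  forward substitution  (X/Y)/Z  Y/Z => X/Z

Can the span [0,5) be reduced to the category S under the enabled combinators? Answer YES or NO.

NO

NP/S (S/PP)/N (PP/N)/NP NP N
CKY chart[0,5] = {NP}; S ∉ chart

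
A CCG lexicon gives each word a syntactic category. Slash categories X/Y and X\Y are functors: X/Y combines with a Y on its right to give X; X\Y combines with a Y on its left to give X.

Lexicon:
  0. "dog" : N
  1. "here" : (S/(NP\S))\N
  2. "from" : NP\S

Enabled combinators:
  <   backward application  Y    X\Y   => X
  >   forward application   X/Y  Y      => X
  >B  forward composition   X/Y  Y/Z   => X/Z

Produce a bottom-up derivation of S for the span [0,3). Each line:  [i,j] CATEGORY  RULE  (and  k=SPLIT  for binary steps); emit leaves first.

[0,1] N  lex  "dog"
[1,2] (S/(NP\S))\N  lex  "here"
[0,2] S/(NP\S)  <  k=1
[2,3] NP\S  lex  "from"
[0,3] S  >  k=2

[0,3] S   >
  [0,2] S/(NP\S)   <
    [0,1] "dog" : N
    [1,2] "here" : (S/(NP\S))\N
  [2,3] "from" : NP\S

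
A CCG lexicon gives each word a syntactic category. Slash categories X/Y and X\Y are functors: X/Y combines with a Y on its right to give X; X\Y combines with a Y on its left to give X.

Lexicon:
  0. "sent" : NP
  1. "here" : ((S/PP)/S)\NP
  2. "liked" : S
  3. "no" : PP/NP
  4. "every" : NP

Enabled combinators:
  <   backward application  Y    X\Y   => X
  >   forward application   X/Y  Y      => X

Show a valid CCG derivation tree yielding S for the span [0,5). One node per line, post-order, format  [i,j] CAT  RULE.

[0,5] S   >
  [0,3] S/PP   >
    [0,2] (S/PP)/S   <
      [0,1] "sent" : NP
      [1,2] "here" : ((S/PP)/S)\NP
    [2,3] "liked" : S
  [3,5] PP   >
    [3,4] "no" : PP/NP
    [4,5] "every" : NP

[0,1] NP  lex  "sent"
[1,2] ((S/PP)/S)\NP  lex  "here"
[0,2] (S/PP)/S  <  k=1
[2,3] S  lex  "liked"
[0,3] S/PP  >  k=2
[3,4] PP/NP  lex  "no"
[4,5] NP  lex  "every"
[3,5] PP  >  k=4
[0,5] S  >  k=3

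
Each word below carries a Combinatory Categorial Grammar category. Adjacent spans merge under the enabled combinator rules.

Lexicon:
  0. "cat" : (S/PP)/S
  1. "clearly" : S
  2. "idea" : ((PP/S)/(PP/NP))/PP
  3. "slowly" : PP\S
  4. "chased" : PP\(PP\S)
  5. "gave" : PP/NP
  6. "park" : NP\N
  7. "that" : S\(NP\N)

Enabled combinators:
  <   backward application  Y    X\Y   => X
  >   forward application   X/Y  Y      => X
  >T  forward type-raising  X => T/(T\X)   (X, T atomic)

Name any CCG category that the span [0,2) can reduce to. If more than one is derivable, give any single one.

[0,8] S   >
  [0,2] S/PP   >
    [0,1] "cat" : (S/PP)/S
    [1,2] "clearly" : S
  [2,8] PP   >
    [2,6] PP/S   >
      [2,5] (PP/S)/(PP/NP)   >
        [2,3] "idea" : ((PP/S)/(PP/NP))/PP
        [3,5] PP   <
          [3,4] "slowly" : PP\S
          [4,5] "chased" : PP\(PP\S)
      [5,6] "gave" : PP/NP
    [6,8] S   <
      [6,7] "park" : NP\N
      [7,8] "that" : S\(NP\N)

S/PP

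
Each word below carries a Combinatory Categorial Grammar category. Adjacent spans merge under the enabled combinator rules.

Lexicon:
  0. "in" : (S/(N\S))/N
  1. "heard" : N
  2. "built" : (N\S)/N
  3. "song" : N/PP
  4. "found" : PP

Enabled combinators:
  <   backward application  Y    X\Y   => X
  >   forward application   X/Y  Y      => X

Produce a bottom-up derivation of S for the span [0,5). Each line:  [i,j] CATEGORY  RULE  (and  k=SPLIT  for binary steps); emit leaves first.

[0,5] S   >
  [0,2] S/(N\S)   >
    [0,1] "in" : (S/(N\S))/N
    [1,2] "heard" : N
  [2,5] N\S   >
    [2,3] "built" : (N\S)/N
    [3,5] N   >
      [3,4] "song" : N/PP
      [4,5] "found" : PP

[0,1] (S/(N\S))/N  lex  "in"
[1,2] N  lex  "heard"
[0,2] S/(N\S)  >  k=1
[2,3] (N\S)/N  lex  "built"
[3,4] N/PP  lex  "song"
[4,5] PP  lex  "found"
[3,5] N  >  k=4
[2,5] N\S  >  k=3
[0,5] S  >  k=2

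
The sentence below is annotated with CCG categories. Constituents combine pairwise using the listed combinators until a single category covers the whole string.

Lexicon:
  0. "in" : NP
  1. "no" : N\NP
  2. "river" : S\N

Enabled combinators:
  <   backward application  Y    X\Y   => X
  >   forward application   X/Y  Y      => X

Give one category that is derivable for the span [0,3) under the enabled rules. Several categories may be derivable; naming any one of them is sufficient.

S

[0,3] S   <
  [0,2] N   <
    [0,1] "in" : NP
    [1,2] "no" : N\NP
  [2,3] "river" : S\N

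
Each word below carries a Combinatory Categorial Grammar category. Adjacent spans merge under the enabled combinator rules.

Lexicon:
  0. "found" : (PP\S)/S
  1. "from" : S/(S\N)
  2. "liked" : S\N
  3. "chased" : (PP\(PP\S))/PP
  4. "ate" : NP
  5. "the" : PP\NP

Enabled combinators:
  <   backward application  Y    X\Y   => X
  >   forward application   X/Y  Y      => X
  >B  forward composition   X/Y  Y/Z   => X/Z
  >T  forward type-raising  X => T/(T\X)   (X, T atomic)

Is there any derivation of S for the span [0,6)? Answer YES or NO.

NO

(PP\S)/S S/(S\N) S\N (PP\(PP\S))/PP NP PP\NP
CKY chart[0,6] = {N/(N\PP), NP/(NP\PP), PP, PP/(PP\PP), S/(S\PP)}; S ∉ chart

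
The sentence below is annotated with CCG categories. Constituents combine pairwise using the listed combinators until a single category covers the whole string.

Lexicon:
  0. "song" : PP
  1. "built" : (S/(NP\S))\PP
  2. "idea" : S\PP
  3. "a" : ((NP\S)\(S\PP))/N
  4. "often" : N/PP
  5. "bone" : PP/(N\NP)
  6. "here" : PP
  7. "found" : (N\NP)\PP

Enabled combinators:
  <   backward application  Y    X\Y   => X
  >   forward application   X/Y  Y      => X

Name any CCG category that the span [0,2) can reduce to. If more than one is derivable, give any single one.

[0,8] S   >
  [0,2] S/(NP\S)   <
    [0,1] "song" : PP
    [1,2] "built" : (S/(NP\S))\PP
  [2,8] NP\S   <
    [2,3] "idea" : S\PP
    [3,8] (NP\S)\(S\PP)   >
      [3,4] "a" : ((NP\S)\(S\PP))/N
      [4,8] N   >
        [4,5] "often" : N/PP
        [5,8] PP   >
          [5,6] "bone" : PP/(N\NP)
          [6,8] N\NP   <
            [6,7] "here" : PP
            [7,8] "found" : (N\NP)\PP

S/(NP\S)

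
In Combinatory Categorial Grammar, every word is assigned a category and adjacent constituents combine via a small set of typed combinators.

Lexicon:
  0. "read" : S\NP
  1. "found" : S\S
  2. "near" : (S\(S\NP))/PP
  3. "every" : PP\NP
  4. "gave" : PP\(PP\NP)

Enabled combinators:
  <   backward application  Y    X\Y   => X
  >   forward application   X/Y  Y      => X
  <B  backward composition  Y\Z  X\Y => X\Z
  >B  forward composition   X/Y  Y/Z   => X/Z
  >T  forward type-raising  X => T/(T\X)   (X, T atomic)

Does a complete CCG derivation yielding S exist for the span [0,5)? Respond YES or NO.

YES

[0,5] S   <
  [0,2] S\NP   <B
    [0,1] "read" : S\NP
    [1,2] "found" : S\S
  [2,5] S\(S\NP)   >
    [2,3] "near" : (S\(S\NP))/PP
    [3,5] PP   <
      [3,4] "every" : PP\NP
      [4,5] "gave" : PP\(PP\NP)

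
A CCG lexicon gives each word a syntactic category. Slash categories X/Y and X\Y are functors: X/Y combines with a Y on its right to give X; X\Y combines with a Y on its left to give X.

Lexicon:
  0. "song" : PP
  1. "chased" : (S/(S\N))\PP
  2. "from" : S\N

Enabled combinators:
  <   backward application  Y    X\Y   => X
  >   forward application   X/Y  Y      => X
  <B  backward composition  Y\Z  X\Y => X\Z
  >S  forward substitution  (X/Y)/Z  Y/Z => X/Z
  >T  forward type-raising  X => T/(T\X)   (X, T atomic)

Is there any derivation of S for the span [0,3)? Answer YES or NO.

[0,3] S   >
  [0,2] S/(S\N)   <
    [0,1] "song" : PP
    [1,2] "chased" : (S/(S\N))\PP
  [2,3] "from" : S\N

YES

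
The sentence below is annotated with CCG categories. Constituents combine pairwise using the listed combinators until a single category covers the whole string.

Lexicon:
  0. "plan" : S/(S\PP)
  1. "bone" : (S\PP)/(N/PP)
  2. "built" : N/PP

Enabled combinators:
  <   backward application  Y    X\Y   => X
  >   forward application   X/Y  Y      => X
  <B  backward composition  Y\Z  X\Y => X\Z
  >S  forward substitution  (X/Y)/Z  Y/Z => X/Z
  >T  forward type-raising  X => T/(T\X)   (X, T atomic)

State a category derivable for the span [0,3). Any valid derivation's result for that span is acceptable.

S

[0,3] S   >
  [0,1] "plan" : S/(S\PP)
  [1,3] S\PP   >
    [1,2] "bone" : (S\PP)/(N/PP)
    [2,3] "built" : N/PP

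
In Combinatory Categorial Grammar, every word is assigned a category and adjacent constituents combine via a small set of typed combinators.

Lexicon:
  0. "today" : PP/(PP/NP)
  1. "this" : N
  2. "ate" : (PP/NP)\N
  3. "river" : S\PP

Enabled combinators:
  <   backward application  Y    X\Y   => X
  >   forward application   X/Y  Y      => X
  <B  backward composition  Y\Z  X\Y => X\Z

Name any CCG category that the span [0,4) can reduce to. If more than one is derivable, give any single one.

S

[0,4] S   <
  [0,3] PP   >
    [0,1] "today" : PP/(PP/NP)
    [1,3] PP/NP   <
      [1,2] "this" : N
      [2,3] "ate" : (PP/NP)\N
  [3,4] "river" : S\PP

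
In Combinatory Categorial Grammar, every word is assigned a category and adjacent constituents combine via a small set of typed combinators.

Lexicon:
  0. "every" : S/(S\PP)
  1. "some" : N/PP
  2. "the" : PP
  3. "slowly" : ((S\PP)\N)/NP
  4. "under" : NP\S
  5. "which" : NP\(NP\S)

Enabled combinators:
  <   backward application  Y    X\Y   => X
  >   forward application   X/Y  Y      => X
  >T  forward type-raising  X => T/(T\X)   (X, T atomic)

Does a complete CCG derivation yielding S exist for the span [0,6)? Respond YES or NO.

[0,6] S   >
  [0,1] "every" : S/(S\PP)
  [1,6] S\PP   <
    [1,3] N   >
      [1,2] "some" : N/PP
      [2,3] "the" : PP
    [3,6] (S\PP)\N   >
      [3,4] "slowly" : ((S\PP)\N)/NP
      [4,6] NP   <
        [4,5] "under" : NP\S
        [5,6] "which" : NP\(NP\S)

YES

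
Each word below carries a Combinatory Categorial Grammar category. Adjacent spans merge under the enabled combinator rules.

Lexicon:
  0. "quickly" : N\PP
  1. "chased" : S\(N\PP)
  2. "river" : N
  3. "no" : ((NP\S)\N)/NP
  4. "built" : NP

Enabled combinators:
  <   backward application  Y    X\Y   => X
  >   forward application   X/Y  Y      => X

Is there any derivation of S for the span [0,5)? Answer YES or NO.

NO

N\PP S\(N\PP) N ((NP\S)\N)/NP NP
CKY chart[0,5] = {NP}; S ∉ chart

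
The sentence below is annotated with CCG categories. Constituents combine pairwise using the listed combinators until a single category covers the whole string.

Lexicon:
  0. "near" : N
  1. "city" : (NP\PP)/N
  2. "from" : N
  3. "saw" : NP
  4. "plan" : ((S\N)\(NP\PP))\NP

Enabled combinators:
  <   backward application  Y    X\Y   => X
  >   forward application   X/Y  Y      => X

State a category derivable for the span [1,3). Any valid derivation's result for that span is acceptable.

NP\PP

[0,5] S   <
  [0,1] "near" : N
  [1,5] S\N   <
    [1,3] NP\PP   >
      [1,2] "city" : (NP\PP)/N
      [2,3] "from" : N
    [3,5] (S\N)\(NP\PP)   <
      [3,4] "saw" : NP
      [4,5] "plan" : ((S\N)\(NP\PP))\NP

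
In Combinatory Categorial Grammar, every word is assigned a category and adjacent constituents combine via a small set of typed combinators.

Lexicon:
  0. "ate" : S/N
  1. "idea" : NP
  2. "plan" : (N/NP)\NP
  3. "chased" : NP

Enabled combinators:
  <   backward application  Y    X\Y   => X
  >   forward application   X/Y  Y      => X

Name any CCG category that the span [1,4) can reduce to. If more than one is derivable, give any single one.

N

[0,4] S   >
  [0,1] "ate" : S/N
  [1,4] N   >
    [1,3] N/NP   <
      [1,2] "idea" : NP
      [2,3] "plan" : (N/NP)\NP
    [3,4] "chased" : NP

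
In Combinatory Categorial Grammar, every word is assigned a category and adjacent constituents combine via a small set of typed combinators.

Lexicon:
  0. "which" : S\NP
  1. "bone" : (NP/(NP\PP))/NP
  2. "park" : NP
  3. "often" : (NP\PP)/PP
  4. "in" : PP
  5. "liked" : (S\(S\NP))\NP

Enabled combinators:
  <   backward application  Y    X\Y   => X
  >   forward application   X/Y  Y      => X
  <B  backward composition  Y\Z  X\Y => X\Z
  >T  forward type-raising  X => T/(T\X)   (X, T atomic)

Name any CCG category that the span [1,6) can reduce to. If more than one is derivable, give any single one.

S\(S\NP)

[0,6] S   <
  [0,1] "which" : S\NP
  [1,6] S\(S\NP)   <
    [1,5] NP   >
      [1,3] NP/(NP\PP)   >
        [1,2] "bone" : (NP/(NP\PP))/NP
        [2,3] "park" : NP
      [3,5] NP\PP   >
        [3,4] "often" : (NP\PP)/PP
        [4,5] "in" : PP
    [5,6] "liked" : (S\(S\NP))\NP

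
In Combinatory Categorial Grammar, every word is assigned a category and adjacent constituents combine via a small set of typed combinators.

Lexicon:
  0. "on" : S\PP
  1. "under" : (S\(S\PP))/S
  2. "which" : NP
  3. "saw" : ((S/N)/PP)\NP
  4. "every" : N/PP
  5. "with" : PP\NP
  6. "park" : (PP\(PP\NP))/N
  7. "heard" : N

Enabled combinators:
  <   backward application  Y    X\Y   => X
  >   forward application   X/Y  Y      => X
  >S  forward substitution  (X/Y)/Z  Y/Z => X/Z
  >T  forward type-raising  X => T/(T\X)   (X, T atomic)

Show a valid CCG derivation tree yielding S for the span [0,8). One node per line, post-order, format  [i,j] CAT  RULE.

[0,1] S\PP  lex  "on"
[1,2] (S\(S\PP))/S  lex  "under"
[2,3] NP  lex  "which"
[3,4] ((S/N)/PP)\NP  lex  "saw"
[2,4] (S/N)/PP  <  k=3
[4,5] N/PP  lex  "every"
[2,5] S/PP  >S  k=4
[5,6] PP\NP  lex  "with"
[6,7] (PP\(PP\NP))/N  lex  "park"
[7,8] N  lex  "heard"
[6,8] PP\(PP\NP)  >  k=7
[5,8] PP  <  k=6
[2,8] S  >  k=5
[1,8] S\(S\PP)  >  k=2
[0,8] S  <  k=1

[0,8] S   <
  [0,1] "on" : S\PP
  [1,8] S\(S\PP)   >
    [1,2] "under" : (S\(S\PP))/S
    [2,8] S   >
      [2,5] S/PP   >S
        [2,4] (S/N)/PP   <
          [2,3] "which" : NP
          [3,4] "saw" : ((S/N)/PP)\NP
        [4,5] "every" : N/PP
      [5,8] PP   <
        [5,6] "with" : PP\NP
        [6,8] PP\(PP\NP)   >
          [6,7] "park" : (PP\(PP\NP))/N
          [7,8] "heard" : N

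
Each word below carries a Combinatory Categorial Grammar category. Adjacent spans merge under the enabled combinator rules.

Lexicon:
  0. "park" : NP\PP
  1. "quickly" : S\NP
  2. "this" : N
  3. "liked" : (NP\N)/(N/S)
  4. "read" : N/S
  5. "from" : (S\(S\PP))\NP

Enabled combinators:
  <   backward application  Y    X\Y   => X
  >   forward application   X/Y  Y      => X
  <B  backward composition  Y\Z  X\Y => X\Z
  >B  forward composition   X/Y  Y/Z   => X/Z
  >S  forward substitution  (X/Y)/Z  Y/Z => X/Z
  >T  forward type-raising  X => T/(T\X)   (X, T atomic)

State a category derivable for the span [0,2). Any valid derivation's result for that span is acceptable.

S\PP

[0,6] S   <
  [0,2] S\PP   <B
    [0,1] "park" : NP\PP
    [1,2] "quickly" : S\NP
  [2,6] S\(S\PP)   <
    [2,5] NP   <
      [2,3] "this" : N
      [3,5] NP\N   >
        [3,4] "liked" : (NP\N)/(N/S)
        [4,5] "read" : N/S
    [5,6] "from" : (S\(S\PP))\NP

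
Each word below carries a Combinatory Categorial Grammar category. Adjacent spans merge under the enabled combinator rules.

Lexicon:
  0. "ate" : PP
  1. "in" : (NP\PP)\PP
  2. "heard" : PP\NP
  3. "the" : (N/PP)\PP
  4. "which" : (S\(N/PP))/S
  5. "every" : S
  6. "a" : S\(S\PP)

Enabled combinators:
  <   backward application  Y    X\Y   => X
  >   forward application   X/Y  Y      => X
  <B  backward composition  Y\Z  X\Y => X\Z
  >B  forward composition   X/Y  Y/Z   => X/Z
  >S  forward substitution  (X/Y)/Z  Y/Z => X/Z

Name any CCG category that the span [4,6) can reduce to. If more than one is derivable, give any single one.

S\(N/PP)

[0,7] S   <
  [0,6] S\PP   <B
    [0,3] PP\PP   <B
      [0,2] NP\PP   <
        [0,1] "ate" : PP
        [1,2] "in" : (NP\PP)\PP
      [2,3] "heard" : PP\NP
    [3,6] S\PP   <B
      [3,4] "the" : (N/PP)\PP
      [4,6] S\(N/PP)   >
        [4,5] "which" : (S\(N/PP))/S
        [5,6] "every" : S
  [6,7] "a" : S\(S\PP)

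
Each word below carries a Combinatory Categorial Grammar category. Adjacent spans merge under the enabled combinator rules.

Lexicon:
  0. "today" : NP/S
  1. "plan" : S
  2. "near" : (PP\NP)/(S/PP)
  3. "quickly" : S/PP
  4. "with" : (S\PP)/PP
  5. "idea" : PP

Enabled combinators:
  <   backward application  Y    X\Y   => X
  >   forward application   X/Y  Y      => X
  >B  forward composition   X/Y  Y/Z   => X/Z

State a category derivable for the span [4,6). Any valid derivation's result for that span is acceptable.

[0,6] S   <
  [0,4] PP   <
    [0,2] NP   >
      [0,1] "today" : NP/S
      [1,2] "plan" : S
    [2,4] PP\NP   >
      [2,3] "near" : (PP\NP)/(S/PP)
      [3,4] "quickly" : S/PP
  [4,6] S\PP   >
    [4,5] "with" : (S\PP)/PP
    [5,6] "idea" : PP

S\PP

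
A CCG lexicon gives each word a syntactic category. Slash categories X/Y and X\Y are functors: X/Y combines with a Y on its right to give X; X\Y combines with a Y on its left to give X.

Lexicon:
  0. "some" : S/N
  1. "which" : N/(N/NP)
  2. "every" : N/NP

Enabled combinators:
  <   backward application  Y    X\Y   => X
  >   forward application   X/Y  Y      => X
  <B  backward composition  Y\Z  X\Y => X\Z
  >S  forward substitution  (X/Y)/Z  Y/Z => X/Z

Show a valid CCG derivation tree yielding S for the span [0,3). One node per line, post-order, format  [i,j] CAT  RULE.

[0,1] S/N  lex  "some"
[1,2] N/(N/NP)  lex  "which"
[2,3] N/NP  lex  "every"
[1,3] N  >  k=2
[0,3] S  >  k=1

[0,3] S   >
  [0,1] "some" : S/N
  [1,3] N   >
    [1,2] "which" : N/(N/NP)
    [2,3] "every" : N/NP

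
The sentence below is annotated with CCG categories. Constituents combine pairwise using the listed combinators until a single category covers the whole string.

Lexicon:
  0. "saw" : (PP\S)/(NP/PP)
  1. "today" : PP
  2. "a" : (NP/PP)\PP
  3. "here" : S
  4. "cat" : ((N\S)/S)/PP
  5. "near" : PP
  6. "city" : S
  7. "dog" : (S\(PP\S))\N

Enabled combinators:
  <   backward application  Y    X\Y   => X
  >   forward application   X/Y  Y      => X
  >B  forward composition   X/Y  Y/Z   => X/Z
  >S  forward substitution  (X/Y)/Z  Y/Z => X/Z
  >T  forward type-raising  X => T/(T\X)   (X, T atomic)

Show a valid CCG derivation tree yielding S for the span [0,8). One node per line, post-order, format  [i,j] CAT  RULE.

[0,1] (PP\S)/(NP/PP)  lex  "saw"
[1,2] PP  lex  "today"
[2,3] (NP/PP)\PP  lex  "a"
[1,3] NP/PP  <  k=2
[0,3] PP\S  >  k=1
[3,4] S  lex  "here"
[4,5] ((N\S)/S)/PP  lex  "cat"
[5,6] PP  lex  "near"
[4,6] (N\S)/S  >  k=5
[6,7] S  lex  "city"
[4,7] N\S  >  k=6
[3,7] N  <  k=4
[7,8] (S\(PP\S))\N  lex  "dog"
[3,8] S\(PP\S)  <  k=7
[0,8] S  <  k=3

[0,8] S   <
  [0,3] PP\S   >
    [0,1] "saw" : (PP\S)/(NP/PP)
    [1,3] NP/PP   <
      [1,2] "today" : PP
      [2,3] "a" : (NP/PP)\PP
  [3,8] S\(PP\S)   <
    [3,7] N   <
      [3,4] "here" : S
      [4,7] N\S   >
        [4,6] (N\S)/S   >
          [4,5] "cat" : ((N\S)/S)/PP
          [5,6] "near" : PP
        [6,7] "city" : S
    [7,8] "dog" : (S\(PP\S))\N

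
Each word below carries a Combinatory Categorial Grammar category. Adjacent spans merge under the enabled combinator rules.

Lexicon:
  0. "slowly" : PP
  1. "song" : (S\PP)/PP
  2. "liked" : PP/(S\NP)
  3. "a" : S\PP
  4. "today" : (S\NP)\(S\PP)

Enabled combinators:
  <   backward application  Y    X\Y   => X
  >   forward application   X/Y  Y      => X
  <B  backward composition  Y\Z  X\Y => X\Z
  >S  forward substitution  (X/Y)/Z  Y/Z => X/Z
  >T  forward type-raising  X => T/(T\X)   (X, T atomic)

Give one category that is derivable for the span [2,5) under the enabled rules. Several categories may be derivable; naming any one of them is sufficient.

PP

[0,5] S   <
  [0,1] "slowly" : PP
  [1,5] S\PP   >
    [1,2] "song" : (S\PP)/PP
    [2,5] PP   >
      [2,3] "liked" : PP/(S\NP)
      [3,5] S\NP   <
        [3,4] "a" : S\PP
        [4,5] "today" : (S\NP)\(S\PP)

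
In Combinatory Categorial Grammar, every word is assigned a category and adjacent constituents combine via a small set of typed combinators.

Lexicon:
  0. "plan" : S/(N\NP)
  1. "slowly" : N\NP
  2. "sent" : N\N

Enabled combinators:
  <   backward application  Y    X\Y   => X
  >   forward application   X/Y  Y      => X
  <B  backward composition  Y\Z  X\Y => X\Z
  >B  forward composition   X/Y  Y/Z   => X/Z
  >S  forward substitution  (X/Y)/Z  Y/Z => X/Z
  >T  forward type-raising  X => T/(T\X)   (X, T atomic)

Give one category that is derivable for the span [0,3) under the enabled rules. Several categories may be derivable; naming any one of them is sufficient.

[0,3] S   >
  [0,1] "plan" : S/(N\NP)
  [1,3] N\NP   <B
    [1,2] "slowly" : N\NP
    [2,3] "sent" : N\N

S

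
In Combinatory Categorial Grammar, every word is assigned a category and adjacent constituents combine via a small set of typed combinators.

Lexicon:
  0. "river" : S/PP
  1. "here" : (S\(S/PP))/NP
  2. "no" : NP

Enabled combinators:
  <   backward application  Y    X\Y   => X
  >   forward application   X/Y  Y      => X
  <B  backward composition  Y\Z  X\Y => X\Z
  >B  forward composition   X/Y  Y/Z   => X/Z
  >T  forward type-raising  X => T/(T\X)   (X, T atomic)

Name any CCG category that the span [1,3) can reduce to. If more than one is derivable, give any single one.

[0,3] S   <
  [0,1] "river" : S/PP
  [1,3] S\(S/PP)   >
    [1,2] "here" : (S\(S/PP))/NP
    [2,3] "no" : NP

S\(S/PP)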